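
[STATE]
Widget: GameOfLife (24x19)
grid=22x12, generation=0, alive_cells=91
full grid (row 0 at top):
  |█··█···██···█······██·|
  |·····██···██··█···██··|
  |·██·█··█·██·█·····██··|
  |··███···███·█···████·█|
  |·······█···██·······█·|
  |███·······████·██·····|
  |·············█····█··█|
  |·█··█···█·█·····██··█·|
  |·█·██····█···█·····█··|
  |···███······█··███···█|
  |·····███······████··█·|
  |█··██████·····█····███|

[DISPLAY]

Gen: 0                  
█··█···██···█······██·  
·····██···██··█···██··  
·██·█··█·██·█·····██··  
··███···███·█···████·█  
·······█···██·······█·  
███·······████·██·····  
·············█····█··█  
·█··█···█·█·····██··█·  
·█·██····█···█·····█··  
···███······█··███···█  
·····███······████··█·  
█··██████·····█····███  
                        
                        
                        
                        
                        
                        


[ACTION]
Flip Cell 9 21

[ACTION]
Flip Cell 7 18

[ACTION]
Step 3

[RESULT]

Gen: 3                  
··████······█·········  
·██·████····██········  
█·█··█·██···█·█···██··  
█·█···███···█·█···██··  
█·····██···██·█···█·█·  
·█·······██████··█··█·  
···█····█·█····█·████·  
·███····███···██····█·  
··██··············█···  
·············█···█····  
············█·········  
·············█········  
                        
                        
                        
                        
                        
                        


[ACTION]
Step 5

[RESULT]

Gen: 8                  
············██········  
·██·········██········  
·██·········██·····█··  
······█·············█·  
·····█······█·····█··█  
··█···██···█·█···█···█  
·███···█······█·█··███  
██·██·······█··█·█··██  
·███··········█·█·███·  
··█···············██··  
······················  
······················  
                        
                        
                        
                        
                        
                        


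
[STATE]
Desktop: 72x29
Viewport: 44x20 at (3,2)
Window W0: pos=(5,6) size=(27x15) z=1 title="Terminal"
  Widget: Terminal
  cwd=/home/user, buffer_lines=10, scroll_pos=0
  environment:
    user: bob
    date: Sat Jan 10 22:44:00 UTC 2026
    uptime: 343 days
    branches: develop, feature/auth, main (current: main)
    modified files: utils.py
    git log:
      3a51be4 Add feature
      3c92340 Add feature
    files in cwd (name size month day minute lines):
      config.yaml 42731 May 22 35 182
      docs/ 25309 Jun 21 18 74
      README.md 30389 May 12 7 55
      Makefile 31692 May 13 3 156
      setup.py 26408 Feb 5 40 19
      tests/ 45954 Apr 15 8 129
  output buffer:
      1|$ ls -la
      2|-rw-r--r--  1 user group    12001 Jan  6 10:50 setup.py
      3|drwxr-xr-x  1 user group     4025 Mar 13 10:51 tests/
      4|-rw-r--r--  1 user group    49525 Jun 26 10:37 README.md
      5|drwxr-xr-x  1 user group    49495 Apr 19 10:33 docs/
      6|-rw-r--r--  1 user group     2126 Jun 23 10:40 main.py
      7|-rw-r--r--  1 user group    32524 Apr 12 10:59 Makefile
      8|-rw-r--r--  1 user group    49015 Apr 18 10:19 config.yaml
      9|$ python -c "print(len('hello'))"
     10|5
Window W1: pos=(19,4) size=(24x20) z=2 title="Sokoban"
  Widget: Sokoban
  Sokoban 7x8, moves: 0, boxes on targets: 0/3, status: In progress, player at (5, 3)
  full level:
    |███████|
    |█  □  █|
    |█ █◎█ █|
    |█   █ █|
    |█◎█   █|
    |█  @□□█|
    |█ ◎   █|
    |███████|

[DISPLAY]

                                            
                                            
                ┏━━━━━━━━━━━━━━━━━━━━━━┓    
                ┃ Sokoban              ┃    
  ┏━━━━━━━━━━━━━┠──────────────────────┨    
  ┃ Terminal    ┃███████               ┃    
  ┠─────────────┃█  □  █               ┃    
  ┃$ ls -la     ┃█ █◎█ █               ┃    
  ┃-rw-r--r--  1┃█   █ █               ┃    
  ┃drwxr-xr-x  1┃█◎█   █               ┃    
  ┃-rw-r--r--  1┃█  @□□█               ┃    
  ┃drwxr-xr-x  1┃█ ◎   █               ┃    
  ┃-rw-r--r--  1┃███████               ┃    
  ┃-rw-r--r--  1┃Moves: 0  0/3         ┃    
  ┃-rw-r--r--  1┃                      ┃    
  ┃$ python -c "┃                      ┃    
  ┃5            ┃                      ┃    
  ┃$ █          ┃                      ┃    
  ┗━━━━━━━━━━━━━┃                      ┃    
                ┃                      ┃    


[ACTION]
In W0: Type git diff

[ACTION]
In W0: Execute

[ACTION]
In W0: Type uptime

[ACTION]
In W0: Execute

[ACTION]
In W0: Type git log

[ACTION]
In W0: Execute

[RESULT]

                                            
                                            
                ┏━━━━━━━━━━━━━━━━━━━━━━┓    
                ┃ Sokoban              ┃    
  ┏━━━━━━━━━━━━━┠──────────────────────┨    
  ┃ Terminal    ┃███████               ┃    
  ┠─────────────┃█  □  █               ┃    
  ┃--- a/main.py┃█ █◎█ █               ┃    
  ┃+++ b/main.py┃█   █ █               ┃    
  ┃@@ -1,3 +1,4 ┃█◎█   █               ┃    
  ┃+# updated   ┃█  @□□█               ┃    
  ┃ import sys  ┃█ ◎   █               ┃    
  ┃$ uptime     ┃███████               ┃    
  ┃ 10:00  up 34┃Moves: 0  0/3         ┃    
  ┃$ git log    ┃                      ┃    
  ┃3a51be4 Add f┃                      ┃    
  ┃3c92340 Add f┃                      ┃    
  ┃$ █          ┃                      ┃    
  ┗━━━━━━━━━━━━━┃                      ┃    
                ┃                      ┃    


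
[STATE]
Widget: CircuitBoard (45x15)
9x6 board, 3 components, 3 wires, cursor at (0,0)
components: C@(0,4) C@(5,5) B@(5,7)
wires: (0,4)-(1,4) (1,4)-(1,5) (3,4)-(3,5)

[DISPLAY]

   0 1 2 3 4 5 6 7 8                         
0  [.]              C                        
                    │                        
1                   · ─ ·                    
                                             
2                                            
                                             
3                   · ─ ·                    
                                             
4                                            
                                             
5                       C       B            
Cursor: (0,0)                                
                                             
                                             


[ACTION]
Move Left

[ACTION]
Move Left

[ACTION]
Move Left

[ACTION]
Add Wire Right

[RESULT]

   0 1 2 3 4 5 6 7 8                         
0  [.]─ ·           C                        
                    │                        
1                   · ─ ·                    
                                             
2                                            
                                             
3                   · ─ ·                    
                                             
4                                            
                                             
5                       C       B            
Cursor: (0,0)                                
                                             
                                             


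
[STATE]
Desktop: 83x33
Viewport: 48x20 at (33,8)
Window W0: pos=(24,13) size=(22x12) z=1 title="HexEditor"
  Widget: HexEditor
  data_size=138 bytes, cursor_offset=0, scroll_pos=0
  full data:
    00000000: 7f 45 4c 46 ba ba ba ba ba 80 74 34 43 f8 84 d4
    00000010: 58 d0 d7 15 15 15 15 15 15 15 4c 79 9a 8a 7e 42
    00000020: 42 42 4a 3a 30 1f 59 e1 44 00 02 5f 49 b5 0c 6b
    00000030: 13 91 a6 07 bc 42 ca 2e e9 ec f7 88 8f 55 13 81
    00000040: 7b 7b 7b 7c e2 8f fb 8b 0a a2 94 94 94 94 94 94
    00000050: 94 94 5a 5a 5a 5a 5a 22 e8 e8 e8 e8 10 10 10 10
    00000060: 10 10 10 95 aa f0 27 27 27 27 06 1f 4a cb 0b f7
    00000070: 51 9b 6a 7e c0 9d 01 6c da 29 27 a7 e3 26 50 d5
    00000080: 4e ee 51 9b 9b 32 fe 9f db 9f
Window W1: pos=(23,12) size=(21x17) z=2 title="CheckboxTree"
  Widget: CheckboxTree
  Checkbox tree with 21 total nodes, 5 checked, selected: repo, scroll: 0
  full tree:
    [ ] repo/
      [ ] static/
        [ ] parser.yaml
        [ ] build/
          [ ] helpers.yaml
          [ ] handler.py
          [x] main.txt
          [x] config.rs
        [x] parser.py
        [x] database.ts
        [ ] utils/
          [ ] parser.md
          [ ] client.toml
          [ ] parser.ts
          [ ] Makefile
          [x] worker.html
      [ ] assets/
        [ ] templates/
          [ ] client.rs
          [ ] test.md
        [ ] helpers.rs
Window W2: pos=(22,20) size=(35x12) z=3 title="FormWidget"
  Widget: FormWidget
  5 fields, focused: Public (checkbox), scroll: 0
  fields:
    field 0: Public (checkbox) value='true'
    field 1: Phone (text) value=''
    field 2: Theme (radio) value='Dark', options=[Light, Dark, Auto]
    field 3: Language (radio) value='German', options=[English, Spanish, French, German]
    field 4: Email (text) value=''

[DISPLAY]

                                                
                                                
                                                
                                                
━━━━━━━━━━┓                                     
Tree      ┃━┓                                   
──────────┨ ┃                                   
/         ┃─┨                                   
atic/     ┃4┃                                   
parser.yam┃1┃                                   
build/    ┃3┃                                   
] helpers.┃0┃                                   
━━━━━━━━━━━━━━━━━━━━━━━┓                        
t                      ┃                        
───────────────────────┨                        
    [x]                ┃                        
    [                 ]┃                        
    ( ) Light  (●) Dark┃                        
:   ( ) English  ( ) Sp┃                        
    [                 ]┃                        


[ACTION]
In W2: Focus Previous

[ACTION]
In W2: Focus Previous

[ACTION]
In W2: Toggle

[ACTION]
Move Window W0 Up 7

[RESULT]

────────────┨                                   
  7F 45 4c 4┃                                   
  58 d0 d7 1┃                                   
  42 42 4a 3┃                                   
━━━━━━━━━━┓0┃                                   
Tree      ┃7┃                                   
──────────┨5┃                                   
/         ┃9┃                                   
atic/     ┃7┃                                   
parser.yam┃━┛                                   
build/    ┃                                     
] helpers.┃                                     
━━━━━━━━━━━━━━━━━━━━━━━┓                        
t                      ┃                        
───────────────────────┨                        
    [x]                ┃                        
    [                 ]┃                        
    ( ) Light  (●) Dark┃                        
:   ( ) English  ( ) Sp┃                        
    [                 ]┃                        


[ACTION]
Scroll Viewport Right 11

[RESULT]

──────────┨                                     
7F 45 4c 4┃                                     
58 d0 d7 1┃                                     
42 42 4a 3┃                                     
━━━━━━━━┓0┃                                     
ee      ┃7┃                                     
────────┨5┃                                     
        ┃9┃                                     
ic/     ┃7┃                                     
rser.yam┃━┛                                     
ild/    ┃                                       
helpers.┃                                       
━━━━━━━━━━━━━━━━━━━━━┓                          
                     ┃                          
─────────────────────┨                          
  [x]                ┃                          
  [                 ]┃                          
  ( ) Light  (●) Dark┃                          
  ( ) English  ( ) Sp┃                          
  [                 ]┃                          


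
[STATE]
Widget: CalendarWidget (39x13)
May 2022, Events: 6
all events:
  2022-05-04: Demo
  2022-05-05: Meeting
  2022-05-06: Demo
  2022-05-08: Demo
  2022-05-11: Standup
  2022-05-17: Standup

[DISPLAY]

                May 2022               
Mo Tu We Th Fr Sa Su                   
                   1                   
 2  3  4*  5*  6*  7  8*               
 9 10 11* 12 13 14 15                  
16 17* 18 19 20 21 22                  
23 24 25 26 27 28 29                   
30 31                                  
                                       
                                       
                                       
                                       
                                       


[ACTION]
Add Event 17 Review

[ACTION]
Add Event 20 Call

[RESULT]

                May 2022               
Mo Tu We Th Fr Sa Su                   
                   1                   
 2  3  4*  5*  6*  7  8*               
 9 10 11* 12 13 14 15                  
16 17* 18 19 20* 21 22                 
23 24 25 26 27 28 29                   
30 31                                  
                                       
                                       
                                       
                                       
                                       


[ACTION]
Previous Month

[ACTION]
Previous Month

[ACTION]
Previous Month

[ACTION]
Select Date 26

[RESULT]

             February 2022             
Mo Tu We Th Fr Sa Su                   
    1  2  3  4  5  6                   
 7  8  9 10 11 12 13                   
14 15 16 17 18 19 20                   
21 22 23 24 25 [26] 27                 
28                                     
                                       
                                       
                                       
                                       
                                       
                                       


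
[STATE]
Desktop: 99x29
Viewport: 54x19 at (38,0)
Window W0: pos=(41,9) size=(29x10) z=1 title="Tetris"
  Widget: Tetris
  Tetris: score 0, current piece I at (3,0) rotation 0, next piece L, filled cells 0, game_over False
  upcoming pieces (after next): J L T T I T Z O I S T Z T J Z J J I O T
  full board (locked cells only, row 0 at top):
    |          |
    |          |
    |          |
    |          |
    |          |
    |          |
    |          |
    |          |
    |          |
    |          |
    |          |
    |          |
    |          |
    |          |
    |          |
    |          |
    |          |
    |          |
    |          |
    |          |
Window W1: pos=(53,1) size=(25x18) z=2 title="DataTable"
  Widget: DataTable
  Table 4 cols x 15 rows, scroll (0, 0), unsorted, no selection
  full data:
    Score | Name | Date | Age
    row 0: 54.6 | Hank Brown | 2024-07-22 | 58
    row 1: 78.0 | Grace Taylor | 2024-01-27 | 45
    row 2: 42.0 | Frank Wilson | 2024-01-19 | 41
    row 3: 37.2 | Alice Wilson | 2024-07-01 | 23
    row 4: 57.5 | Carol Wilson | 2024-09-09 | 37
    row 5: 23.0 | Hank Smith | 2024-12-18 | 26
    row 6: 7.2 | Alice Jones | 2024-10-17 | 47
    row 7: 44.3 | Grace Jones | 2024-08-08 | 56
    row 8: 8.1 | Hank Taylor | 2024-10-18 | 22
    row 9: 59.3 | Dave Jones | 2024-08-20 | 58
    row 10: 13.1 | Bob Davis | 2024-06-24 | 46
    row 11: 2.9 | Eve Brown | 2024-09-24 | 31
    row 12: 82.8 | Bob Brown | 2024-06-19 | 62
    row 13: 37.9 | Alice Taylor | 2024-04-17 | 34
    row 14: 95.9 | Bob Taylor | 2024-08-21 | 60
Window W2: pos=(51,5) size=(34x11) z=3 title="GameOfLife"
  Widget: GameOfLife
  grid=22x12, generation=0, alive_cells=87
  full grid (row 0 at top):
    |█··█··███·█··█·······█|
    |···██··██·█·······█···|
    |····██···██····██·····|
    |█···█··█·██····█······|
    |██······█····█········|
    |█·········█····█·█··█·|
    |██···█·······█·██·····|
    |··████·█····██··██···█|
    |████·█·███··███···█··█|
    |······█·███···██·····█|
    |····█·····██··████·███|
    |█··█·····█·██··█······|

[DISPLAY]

                                                      
               ┏━━━━━━━━━━━━━━━━━━━━━━━┓              
               ┃ DataTable             ┃              
               ┠───────────────────────┨              
               ┃Score│Name        │Date┃              
             ┏━━━━━━━━━━━━━━━━━━━━━━━━━━━━━━━━┓       
             ┃ GameOfLife                     ┃       
             ┠────────────────────────────────┨       
             ┃Gen: 0                          ┃       
   ┏━━━━━━━━━┃█···█··█·██····█······          ┃       
   ┃ Tetris  ┃██······█····█········          ┃       
   ┠─────────┃█·········█····█·█··█·          ┃       
   ┃         ┃██···█·······█·██·····          ┃       
   ┃         ┃··████·█····██··██···█          ┃       
   ┃         ┃████·█·███··███···█··█          ┃       
   ┃         ┗━━━━━━━━━━━━━━━━━━━━━━━━━━━━━━━━┛       
   ┃          │┃13.1 │Bob Davis   │2024┃              
   ┃          │┃2.9  │Eve Brown   │2024┃              
   ┗━━━━━━━━━━━┗━━━━━━━━━━━━━━━━━━━━━━━┛              


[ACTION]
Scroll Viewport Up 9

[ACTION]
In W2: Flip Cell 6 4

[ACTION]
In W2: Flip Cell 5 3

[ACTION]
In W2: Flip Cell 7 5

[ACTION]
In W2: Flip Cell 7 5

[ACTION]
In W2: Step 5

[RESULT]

                                                      
               ┏━━━━━━━━━━━━━━━━━━━━━━━┓              
               ┃ DataTable             ┃              
               ┠───────────────────────┨              
               ┃Score│Name        │Date┃              
             ┏━━━━━━━━━━━━━━━━━━━━━━━━━━━━━━━━┓       
             ┃ GameOfLife                     ┃       
             ┠────────────────────────────────┨       
             ┃Gen: 5                          ┃       
   ┏━━━━━━━━━┃█···████··█··████·····          ┃       
   ┃ Tetris  ┃█·██····██·······█····          ┃       
   ┠─────────┃█····██··█··██·█·█····          ┃       
   ┃         ┃█·█··············█····          ┃       
   ┃         ┃█·····█·········█··█·█          ┃       
   ┃         ┃█·██········█·█······█          ┃       
   ┃         ┗━━━━━━━━━━━━━━━━━━━━━━━━━━━━━━━━┛       
   ┃          │┃13.1 │Bob Davis   │2024┃              
   ┃          │┃2.9  │Eve Brown   │2024┃              
   ┗━━━━━━━━━━━┗━━━━━━━━━━━━━━━━━━━━━━━┛              


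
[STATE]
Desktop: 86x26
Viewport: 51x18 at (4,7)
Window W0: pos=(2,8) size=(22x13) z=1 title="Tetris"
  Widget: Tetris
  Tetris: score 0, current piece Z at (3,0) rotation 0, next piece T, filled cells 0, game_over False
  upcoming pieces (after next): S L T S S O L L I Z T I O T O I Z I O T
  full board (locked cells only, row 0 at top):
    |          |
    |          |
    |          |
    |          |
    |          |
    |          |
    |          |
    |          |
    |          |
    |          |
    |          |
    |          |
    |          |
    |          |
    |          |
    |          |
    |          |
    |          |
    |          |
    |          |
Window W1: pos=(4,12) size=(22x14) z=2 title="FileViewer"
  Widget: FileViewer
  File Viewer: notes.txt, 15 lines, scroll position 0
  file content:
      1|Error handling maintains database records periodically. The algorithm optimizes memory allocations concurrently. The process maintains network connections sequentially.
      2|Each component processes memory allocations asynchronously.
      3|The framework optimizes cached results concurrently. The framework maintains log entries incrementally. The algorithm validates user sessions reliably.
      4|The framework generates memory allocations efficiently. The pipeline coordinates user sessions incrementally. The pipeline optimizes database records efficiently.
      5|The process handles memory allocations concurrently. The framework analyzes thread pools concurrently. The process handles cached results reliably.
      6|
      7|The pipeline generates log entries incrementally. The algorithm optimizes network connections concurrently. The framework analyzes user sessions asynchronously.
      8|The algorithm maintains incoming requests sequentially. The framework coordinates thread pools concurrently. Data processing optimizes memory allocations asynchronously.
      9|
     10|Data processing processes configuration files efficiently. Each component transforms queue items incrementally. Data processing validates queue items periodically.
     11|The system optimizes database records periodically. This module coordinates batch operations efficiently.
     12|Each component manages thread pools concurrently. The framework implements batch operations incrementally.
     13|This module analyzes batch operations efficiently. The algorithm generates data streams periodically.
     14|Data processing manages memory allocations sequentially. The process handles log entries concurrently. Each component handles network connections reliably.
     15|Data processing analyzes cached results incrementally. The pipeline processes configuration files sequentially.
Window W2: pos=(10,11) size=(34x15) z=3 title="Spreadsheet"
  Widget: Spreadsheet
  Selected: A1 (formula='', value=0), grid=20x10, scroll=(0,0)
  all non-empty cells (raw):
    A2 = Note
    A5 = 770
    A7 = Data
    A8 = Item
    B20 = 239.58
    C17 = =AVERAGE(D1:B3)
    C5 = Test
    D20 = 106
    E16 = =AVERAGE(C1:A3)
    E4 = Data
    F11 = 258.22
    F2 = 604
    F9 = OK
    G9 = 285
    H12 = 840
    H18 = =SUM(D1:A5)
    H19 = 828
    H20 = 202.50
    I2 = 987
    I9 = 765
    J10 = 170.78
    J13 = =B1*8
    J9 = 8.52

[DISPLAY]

                                                   
━━━━━━━━━━━━━━━━━━━┓                               
Tetris             ┃                               
───────────────────┨                               
      ┏━━━━━━━━━━━━━━━━━━━━━━━━━━━━━━━━┓           
┏━━━━━┃ Spreadsheet                    ┃           
┃ File┠────────────────────────────────┨           
┠─────┃A1:                             ┃           
┃Error┃       A       B       C       D┃           
┃Each ┃--------------------------------┃           
┃The f┃  1      [0]       0       0    ┃           
┃The f┃  2 Note           0       0    ┃           
┃The p┃  3        0       0       0    ┃           
┃     ┃  4        0       0       0    ┃           
┃The p┃  5      770       0Test        ┃           
┃The a┃  6        0       0       0    ┃           
┃     ┃  7 Data           0       0    ┃           
┃Data ┃  8 Item           0       0    ┃           


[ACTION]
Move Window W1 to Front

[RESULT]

                                                   
━━━━━━━━━━━━━━━━━━━┓                               
Tetris             ┃                               
───────────────────┨                               
      ┏━━━━━━━━━━━━━━━━━━━━━━━━━━━━━━━━┓           
┏━━━━━━━━━━━━━━━━━━━━┓                 ┃           
┃ FileViewer         ┃─────────────────┨           
┠────────────────────┨                 ┃           
┃Error handling main▲┃B       C       D┃           
┃Each component proc█┃-----------------┃           
┃The framework optim░┃    0       0    ┃           
┃The framework gener░┃    0       0    ┃           
┃The process handles░┃    0       0    ┃           
┃                   ░┃    0       0    ┃           
┃The pipeline genera░┃    0Test        ┃           
┃The algorithm maint░┃    0       0    ┃           
┃                   ░┃    0       0    ┃           
┃Data processing pro▼┃    0       0    ┃           


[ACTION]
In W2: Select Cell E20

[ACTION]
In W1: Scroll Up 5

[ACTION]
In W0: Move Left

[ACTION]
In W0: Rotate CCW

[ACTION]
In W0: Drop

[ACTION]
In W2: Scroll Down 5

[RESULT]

                                                   
━━━━━━━━━━━━━━━━━━━┓                               
Tetris             ┃                               
───────────────────┨                               
      ┏━━━━━━━━━━━━━━━━━━━━━━━━━━━━━━━━┓           
┏━━━━━━━━━━━━━━━━━━━━┓                 ┃           
┃ FileViewer         ┃─────────────────┨           
┠────────────────────┨                 ┃           
┃Error handling main▲┃B       C       D┃           
┃Each component proc█┃-----------------┃           
┃The framework optim░┃    0       0    ┃           
┃The framework gener░┃    0       0    ┃           
┃The process handles░┃    0       0    ┃           
┃                   ░┃    0       0    ┃           
┃The pipeline genera░┃    0       0    ┃           
┃The algorithm maint░┃    0       0    ┃           
┃                   ░┃    0       0    ┃           
┃Data processing pro▼┃    0       0    ┃           


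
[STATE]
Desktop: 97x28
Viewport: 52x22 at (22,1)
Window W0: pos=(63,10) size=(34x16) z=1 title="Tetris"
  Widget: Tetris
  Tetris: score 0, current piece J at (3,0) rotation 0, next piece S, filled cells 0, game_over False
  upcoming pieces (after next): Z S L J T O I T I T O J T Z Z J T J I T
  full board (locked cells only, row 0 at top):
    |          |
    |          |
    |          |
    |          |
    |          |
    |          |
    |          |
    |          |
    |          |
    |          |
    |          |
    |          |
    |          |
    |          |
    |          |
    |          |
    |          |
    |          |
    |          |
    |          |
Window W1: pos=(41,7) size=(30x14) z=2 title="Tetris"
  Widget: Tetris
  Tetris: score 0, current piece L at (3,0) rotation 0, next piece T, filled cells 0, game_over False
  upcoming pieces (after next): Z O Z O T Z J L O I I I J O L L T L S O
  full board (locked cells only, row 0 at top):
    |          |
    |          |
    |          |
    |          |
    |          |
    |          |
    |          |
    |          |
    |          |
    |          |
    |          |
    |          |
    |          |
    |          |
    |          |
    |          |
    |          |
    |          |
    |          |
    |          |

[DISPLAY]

                                                    
                                                    
                                                    
                                                    
                                                    
                                                    
                   ┏━━━━━━━━━━━━━━━━━━━━━━━━━━━━┓   
                   ┃ Tetris                     ┃   
                   ┠────────────────────────────┨   
                   ┃          │Next:            ┃━━━
                   ┃          │ ▒               ┃   
                   ┃          │▒▒▒              ┃───
                   ┃          │                 ┃   
                   ┃          │                 ┃   
                   ┃          │                 ┃   
                   ┃          │Score:           ┃   
                   ┃          │0                ┃   
                   ┃          │                 ┃   
                   ┃          │                 ┃   
                   ┗━━━━━━━━━━━━━━━━━━━━━━━━━━━━┛   
                                         ┃          
                                         ┃          


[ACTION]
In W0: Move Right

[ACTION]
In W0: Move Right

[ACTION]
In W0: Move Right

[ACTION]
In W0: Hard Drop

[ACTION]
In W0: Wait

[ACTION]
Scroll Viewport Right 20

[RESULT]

                                                    
                                                    
                                                    
                                                    
                                                    
                                                    
━━━━━━━━━━━━━━━━━━━━━━━━━━━━┓                       
 Tetris                     ┃                       
────────────────────────────┨                       
          │Next:            ┃━━━━━━━━━━━━━━━━━━━━━━━
          │ ▒               ┃                       
          │▒▒▒              ┃───────────────────────
          │                 ┃   │Next:              
          │                 ┃   │▓▓                 
          │                 ┃   │ ▓▓                
          │Score:           ┃   │                   
          │0                ┃   │                   
          │                 ┃   │                   
          │                 ┃   │Score:             
━━━━━━━━━━━━━━━━━━━━━━━━━━━━┛   │0                  
                     ┃          │                   
                     ┃          │                   


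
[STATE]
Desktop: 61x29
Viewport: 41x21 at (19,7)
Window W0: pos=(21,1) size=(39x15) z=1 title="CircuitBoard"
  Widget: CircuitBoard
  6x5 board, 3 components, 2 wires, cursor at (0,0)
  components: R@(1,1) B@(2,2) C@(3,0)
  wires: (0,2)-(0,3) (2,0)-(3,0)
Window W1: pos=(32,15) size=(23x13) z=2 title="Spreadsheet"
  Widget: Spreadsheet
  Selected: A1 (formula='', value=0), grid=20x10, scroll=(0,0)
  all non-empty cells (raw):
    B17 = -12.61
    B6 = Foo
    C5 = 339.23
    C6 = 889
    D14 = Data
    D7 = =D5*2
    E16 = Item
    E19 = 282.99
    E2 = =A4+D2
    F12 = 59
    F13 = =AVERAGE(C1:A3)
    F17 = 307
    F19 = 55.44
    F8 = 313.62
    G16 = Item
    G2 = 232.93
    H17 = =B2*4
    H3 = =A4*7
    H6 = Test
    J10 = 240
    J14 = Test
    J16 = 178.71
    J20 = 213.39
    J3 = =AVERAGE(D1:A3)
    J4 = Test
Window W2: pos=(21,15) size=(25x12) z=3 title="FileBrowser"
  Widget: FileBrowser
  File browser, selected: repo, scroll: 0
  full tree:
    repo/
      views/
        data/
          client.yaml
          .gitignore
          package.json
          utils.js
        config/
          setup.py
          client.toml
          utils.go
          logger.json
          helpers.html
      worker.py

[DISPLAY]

  ┃1       R                            ┃
  ┃                                     ┃
  ┃2   ·       B                        ┃
  ┃    │                                ┃
  ┃3   C                                ┃
  ┃                                     ┃
  ┃4                                    ┃
  ┃Cursor: (0,0)                        ┃
  ┏━━━━━━━━━━━━━━━━━━━━━━━┓━━━━━━━━┓━━━━┛
  ┃ FileBrowser           ┃        ┃     
  ┠───────────────────────┨────────┨     
  ┃> [-] repo/            ┃        ┃     
  ┃    [+] views/         ┃  B     ┃     
  ┃    worker.py          ┃--------┃     
  ┃                       ┃      0 ┃     
  ┃                       ┃      0 ┃     
  ┃                       ┃      0 ┃     
  ┃                       ┃      0 ┃     
  ┃                       ┃      0 ┃     
  ┗━━━━━━━━━━━━━━━━━━━━━━━┛oo      ┃     
             ┗━━━━━━━━━━━━━━━━━━━━━┛     


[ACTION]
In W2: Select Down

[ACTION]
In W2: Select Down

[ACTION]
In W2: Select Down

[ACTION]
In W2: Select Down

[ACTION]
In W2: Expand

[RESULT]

  ┃1       R                            ┃
  ┃                                     ┃
  ┃2   ·       B                        ┃
  ┃    │                                ┃
  ┃3   C                                ┃
  ┃                                     ┃
  ┃4                                    ┃
  ┃Cursor: (0,0)                        ┃
  ┏━━━━━━━━━━━━━━━━━━━━━━━┓━━━━━━━━┓━━━━┛
  ┃ FileBrowser           ┃        ┃     
  ┠───────────────────────┨────────┨     
  ┃  [-] repo/            ┃        ┃     
  ┃    [+] views/         ┃  B     ┃     
  ┃  > worker.py          ┃--------┃     
  ┃                       ┃      0 ┃     
  ┃                       ┃      0 ┃     
  ┃                       ┃      0 ┃     
  ┃                       ┃      0 ┃     
  ┃                       ┃      0 ┃     
  ┗━━━━━━━━━━━━━━━━━━━━━━━┛oo      ┃     
             ┗━━━━━━━━━━━━━━━━━━━━━┛     


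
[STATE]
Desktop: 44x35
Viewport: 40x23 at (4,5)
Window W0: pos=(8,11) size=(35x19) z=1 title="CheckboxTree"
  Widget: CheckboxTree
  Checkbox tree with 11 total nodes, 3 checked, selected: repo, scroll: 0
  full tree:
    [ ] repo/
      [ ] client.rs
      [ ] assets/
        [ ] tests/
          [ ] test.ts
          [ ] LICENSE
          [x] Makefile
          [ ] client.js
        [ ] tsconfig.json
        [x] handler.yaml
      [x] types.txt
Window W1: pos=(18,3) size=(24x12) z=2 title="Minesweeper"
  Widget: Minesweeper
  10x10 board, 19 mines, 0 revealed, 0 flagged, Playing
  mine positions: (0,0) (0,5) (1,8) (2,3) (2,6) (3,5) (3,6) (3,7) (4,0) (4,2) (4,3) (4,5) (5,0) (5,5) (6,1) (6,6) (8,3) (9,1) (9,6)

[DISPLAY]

              ┠──────────────────────┨  
              ┃■■■■■■■■■■            ┃  
              ┃■■■■■■■■■■            ┃  
              ┃■■■■■■■■■■            ┃  
              ┃■■■■■■■■■■            ┃  
              ┃■■■■■■■■■■            ┃  
    ┏━━━━━━━━━┃■■■■■■■■■■            ┃┓ 
    ┃ Checkbox┃■■■■■■■■■■            ┃┃ 
    ┠─────────┃■■■■■■■■■■            ┃┨ 
    ┃>[-] repo┗━━━━━━━━━━━━━━━━━━━━━━┛┃ 
    ┃   [ ] client.rs                 ┃ 
    ┃   [-] assets/                   ┃ 
    ┃     [-] tests/                  ┃ 
    ┃       [ ] test.ts               ┃ 
    ┃       [ ] LICENSE               ┃ 
    ┃       [x] Makefile              ┃ 
    ┃       [ ] client.js             ┃ 
    ┃     [ ] tsconfig.json           ┃ 
    ┃     [x] handler.yaml            ┃ 
    ┃   [x] types.txt                 ┃ 
    ┃                                 ┃ 
    ┃                                 ┃ 
    ┃                                 ┃ 


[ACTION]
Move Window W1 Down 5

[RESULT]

                                        
                                        
                                        
              ┏━━━━━━━━━━━━━━━━━━━━━━┓  
              ┃ Minesweeper          ┃  
              ┠──────────────────────┨  
    ┏━━━━━━━━━┃■■■■■■■■■■            ┃┓ 
    ┃ Checkbox┃■■■■■■■■■■            ┃┃ 
    ┠─────────┃■■■■■■■■■■            ┃┨ 
    ┃>[-] repo┃■■■■■■■■■■            ┃┃ 
    ┃   [ ] cl┃■■■■■■■■■■            ┃┃ 
    ┃   [-] as┃■■■■■■■■■■            ┃┃ 
    ┃     [-] ┃■■■■■■■■■■            ┃┃ 
    ┃       [ ┃■■■■■■■■■■            ┃┃ 
    ┃       [ ┗━━━━━━━━━━━━━━━━━━━━━━┛┃ 
    ┃       [x] Makefile              ┃ 
    ┃       [ ] client.js             ┃ 
    ┃     [ ] tsconfig.json           ┃ 
    ┃     [x] handler.yaml            ┃ 
    ┃   [x] types.txt                 ┃ 
    ┃                                 ┃ 
    ┃                                 ┃ 
    ┃                                 ┃ 


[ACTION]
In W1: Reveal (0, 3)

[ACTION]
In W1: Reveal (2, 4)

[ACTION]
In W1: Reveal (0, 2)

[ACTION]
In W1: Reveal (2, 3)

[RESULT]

                                        
                                        
                                        
              ┏━━━━━━━━━━━━━━━━━━━━━━┓  
              ┃ Minesweeper          ┃  
              ┠──────────────────────┨  
    ┏━━━━━━━━━┃✹1  1✹■■■■            ┃┓ 
    ┃ Checkbox┃■1112■■■✹■            ┃┃ 
    ┠─────────┃■■■✹2■✹■■■            ┃┨ 
    ┃>[-] repo┃■■■■■✹✹✹■■            ┃┃ 
    ┃   [ ] cl┃✹■✹✹■✹■■■■            ┃┃ 
    ┃   [-] as┃✹■■■■✹■■■■            ┃┃ 
    ┃     [-] ┃■✹■■■■✹■■■            ┃┃ 
    ┃       [ ┃■■■■■■■■■■            ┃┃ 
    ┃       [ ┗━━━━━━━━━━━━━━━━━━━━━━┛┃ 
    ┃       [x] Makefile              ┃ 
    ┃       [ ] client.js             ┃ 
    ┃     [ ] tsconfig.json           ┃ 
    ┃     [x] handler.yaml            ┃ 
    ┃   [x] types.txt                 ┃ 
    ┃                                 ┃ 
    ┃                                 ┃ 
    ┃                                 ┃ 
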